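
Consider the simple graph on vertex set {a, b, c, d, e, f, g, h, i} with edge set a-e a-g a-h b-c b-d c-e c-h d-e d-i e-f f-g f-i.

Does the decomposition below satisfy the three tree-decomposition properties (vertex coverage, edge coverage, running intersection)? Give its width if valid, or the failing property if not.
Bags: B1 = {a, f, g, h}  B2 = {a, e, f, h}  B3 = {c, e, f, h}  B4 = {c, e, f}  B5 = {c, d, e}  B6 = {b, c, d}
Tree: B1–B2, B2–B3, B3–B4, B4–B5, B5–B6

No — vertex i appears in no bag.

A tree decomposition must satisfy three properties: every vertex lies in some bag; for every edge, both endpoints lie together in some bag; and for every vertex, the bags containing it form a connected subtree. Here vertex i appears in no bag, so the decomposition is invalid.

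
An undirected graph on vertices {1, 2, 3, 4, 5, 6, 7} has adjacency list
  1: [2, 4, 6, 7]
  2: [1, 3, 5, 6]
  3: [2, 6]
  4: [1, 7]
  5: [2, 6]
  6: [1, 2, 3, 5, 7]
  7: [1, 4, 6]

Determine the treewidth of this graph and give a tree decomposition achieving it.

Treewidth 2.
One optimal decomposition is:
Bags: B1 = {2, 5, 6}  B2 = {1, 2, 6}  B3 = {1, 6, 7}  B4 = {2, 3, 6}  B5 = {1, 4, 7}
Tree: B1–B2, B2–B3, B2–B4, B3–B5

Every bag has size at most 3, so the width is 3 − 1 = 2 and tw(G) ≤ 2. Conversely, {1, 4, 7} is a clique of size 3, and the vertices of any clique must share a bag in every tree decomposition; so some bag has ≥ 3 vertices and tw(G) ≥ 2. Hence tw(G) = 2 exactly.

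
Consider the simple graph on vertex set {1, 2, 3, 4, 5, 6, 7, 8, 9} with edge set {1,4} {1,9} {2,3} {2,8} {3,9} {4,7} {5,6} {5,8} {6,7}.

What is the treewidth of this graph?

2

A width-2 tree decomposition is:
Bags: B1 = {4, 6, 7}  B2 = {4, 5, 6}  B3 = {4, 5, 8}  B4 = {2, 4, 8}  B5 = {2, 3, 4}  B6 = {3, 4, 9}  B7 = {1, 4, 9}
Tree: B1–B2, B2–B3, B3–B4, B4–B5, B5–B6, B6–B7
The largest bag has 3 vertices, giving width 2; this decomposition certifies tw(G) ≤ 2. Since 4–7–6–5–8–2–3–9–1–4 is a cycle in G, G is not acyclic. Forests are exactly the graphs of treewidth ≤ 1, so tw(G) ≥ 2. The upper and lower bounds meet at 2, so that is the treewidth.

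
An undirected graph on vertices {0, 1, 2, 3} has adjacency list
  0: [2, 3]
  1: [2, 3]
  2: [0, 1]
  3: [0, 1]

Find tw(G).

A width-2 tree decomposition is:
Bags: B1 = {0, 1, 2}  B2 = {0, 1, 3}
Tree: B1–B2
The largest bag has 3 vertices, giving width 2; this decomposition certifies tw(G) ≤ 2. The edges 0–2–1–3–0 form a cycle, so G is not a tree and its treewidth is at least 2. Therefore the treewidth is 2.

2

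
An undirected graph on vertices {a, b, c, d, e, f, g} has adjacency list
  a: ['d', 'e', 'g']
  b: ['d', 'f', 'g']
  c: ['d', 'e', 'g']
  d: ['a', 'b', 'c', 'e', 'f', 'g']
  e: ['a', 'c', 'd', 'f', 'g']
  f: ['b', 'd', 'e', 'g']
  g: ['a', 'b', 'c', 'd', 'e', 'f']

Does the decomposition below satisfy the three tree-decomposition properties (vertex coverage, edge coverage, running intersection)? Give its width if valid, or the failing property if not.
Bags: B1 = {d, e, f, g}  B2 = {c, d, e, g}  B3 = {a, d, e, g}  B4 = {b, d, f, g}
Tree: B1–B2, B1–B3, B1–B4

Every vertex of G appears in some bag (union = {a, b, c, d, e, f, g}); every edge is covered by a bag; and for each vertex v the set of bags containing v is connected in the bag tree. The decomposition is therefore valid. The largest bag has 4 vertices, so the width is 3.

Yes; width 3.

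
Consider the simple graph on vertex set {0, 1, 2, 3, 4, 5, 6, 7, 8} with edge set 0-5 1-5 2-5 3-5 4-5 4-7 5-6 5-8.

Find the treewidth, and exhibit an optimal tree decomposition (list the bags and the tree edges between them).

Treewidth 1.
One optimal decomposition is:
Bags: B1 = {4, 5}  B2 = {2, 5}  B3 = {0, 5}  B4 = {3, 5}  B5 = {5, 8}  B6 = {1, 5}  B7 = {4, 7}  B8 = {5, 6}
Tree: B1–B2, B2–B3, B1–B4, B1–B5, B3–B6, B1–B7, B4–B8

Each bag holds 2 vertices, so the decomposition has width 1, which upper-bounds the treewidth. Since G has at least one edge (e.g. 4–5), it is not an edgeless graph, so tw(G) ≥ 1. Combining the bounds, tw(G) = 1.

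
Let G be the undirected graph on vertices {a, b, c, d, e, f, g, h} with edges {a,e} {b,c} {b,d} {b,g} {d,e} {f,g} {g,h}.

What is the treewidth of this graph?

A width-1 tree decomposition is:
Bags: B1 = {b, d}  B2 = {d, e}  B3 = {b, g}  B4 = {b, c}  B5 = {g, h}  B6 = {a, e}  B7 = {f, g}
Tree: B1–B2, B1–B3, B1–B4, B3–B5, B2–B6, B3–B7
The largest bag has 2 vertices, giving width 1; this decomposition certifies tw(G) ≤ 1. Since G has at least one edge (e.g. b–d), it is not an edgeless graph, so tw(G) ≥ 1. Combining the bounds, tw(G) = 1.

1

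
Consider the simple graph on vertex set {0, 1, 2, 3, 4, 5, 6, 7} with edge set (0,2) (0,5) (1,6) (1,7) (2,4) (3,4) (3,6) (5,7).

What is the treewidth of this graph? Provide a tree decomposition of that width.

Treewidth 2.
Bags: B1 = {0, 2, 4}  B2 = {0, 4, 5}  B3 = {4, 5, 7}  B4 = {1, 4, 7}  B5 = {1, 4, 6}  B6 = {3, 4, 6}
Tree: B1–B2, B2–B3, B3–B4, B4–B5, B5–B6

The largest bag has 3 vertices, giving width 2; this decomposition certifies tw(G) ≤ 2. The edges 4–2–0–5–7–1–6–3–4 form a cycle, so G is not a tree and its treewidth is at least 2. Hence tw(G) = 2 exactly.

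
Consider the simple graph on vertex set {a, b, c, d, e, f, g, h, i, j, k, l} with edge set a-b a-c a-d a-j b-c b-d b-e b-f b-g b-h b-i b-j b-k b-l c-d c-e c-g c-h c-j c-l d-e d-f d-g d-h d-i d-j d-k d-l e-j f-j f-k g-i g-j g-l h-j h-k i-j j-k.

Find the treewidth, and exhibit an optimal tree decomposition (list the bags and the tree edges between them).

Treewidth 4.
One optimal decomposition is:
Bags: B1 = {a, b, c, d, j}  B2 = {b, c, d, h, j}  B3 = {b, c, d, g, j}  B4 = {b, c, d, g, l}  B5 = {b, c, d, e, j}  B6 = {b, d, h, j, k}  B7 = {b, d, f, j, k}  B8 = {b, d, g, i, j}
Tree: B1–B2, B2–B3, B3–B4, B3–B5, B2–B6, B6–B7, B3–B8

Each bag holds 5 vertices, so the decomposition has width 4, which upper-bounds the treewidth. Conversely, {b, c, d, g, j} is a clique of size 5, and the vertices of any clique must share a bag in every tree decomposition; so some bag has ≥ 5 vertices and tw(G) ≥ 4. Hence tw(G) = 4 exactly.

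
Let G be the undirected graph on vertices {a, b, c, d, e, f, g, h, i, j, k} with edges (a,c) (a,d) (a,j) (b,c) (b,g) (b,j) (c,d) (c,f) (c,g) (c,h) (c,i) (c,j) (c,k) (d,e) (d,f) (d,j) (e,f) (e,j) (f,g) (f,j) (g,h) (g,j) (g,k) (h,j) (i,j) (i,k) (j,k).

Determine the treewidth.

3

A width-3 tree decomposition is:
Bags: B1 = {c, g, j, k}  B2 = {c, f, g, j}  B3 = {c, d, f, j}  B4 = {b, c, g, j}  B5 = {c, i, j, k}  B6 = {a, c, d, j}  B7 = {d, e, f, j}  B8 = {c, g, h, j}
Tree: B1–B2, B2–B3, B1–B4, B1–B5, B3–B6, B3–B7, B4–B8
Every bag has size at most 4, so the width is 4 − 1 = 3 and tw(G) ≤ 3. Conversely, {d, e, f, j} is a clique of size 4, and the vertices of any clique must share a bag in every tree decomposition; so some bag has ≥ 4 vertices and tw(G) ≥ 3. Hence tw(G) = 3 exactly.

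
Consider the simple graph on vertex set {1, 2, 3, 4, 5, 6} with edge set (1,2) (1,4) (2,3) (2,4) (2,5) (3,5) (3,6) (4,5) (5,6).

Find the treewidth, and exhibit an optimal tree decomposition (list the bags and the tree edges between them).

Treewidth 2.
Bags: B1 = {2, 4, 5}  B2 = {1, 2, 4}  B3 = {2, 3, 5}  B4 = {3, 5, 6}
Tree: B1–B2, B1–B3, B3–B4

Each bag holds 3 vertices, so the decomposition has width 2, which upper-bounds the treewidth. For the lower bound, the 3 vertices {2, 3, 5} are pairwise adjacent, and any tree decomposition puts a clique entirely inside one bag — forcing width ≥ 2. Therefore the treewidth is 2.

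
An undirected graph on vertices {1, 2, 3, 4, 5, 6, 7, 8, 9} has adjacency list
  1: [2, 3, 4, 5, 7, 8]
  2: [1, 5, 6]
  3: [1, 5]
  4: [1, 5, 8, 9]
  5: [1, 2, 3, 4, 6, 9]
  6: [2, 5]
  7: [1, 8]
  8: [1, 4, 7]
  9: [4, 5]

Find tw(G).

A width-2 tree decomposition is:
Bags: B1 = {1, 2, 5}  B2 = {1, 4, 5}  B3 = {1, 4, 8}  B4 = {1, 7, 8}  B5 = {4, 5, 9}  B6 = {2, 5, 6}  B7 = {1, 3, 5}
Tree: B1–B2, B2–B3, B3–B4, B2–B5, B1–B6, B1–B7
Every bag has size at most 3, so the width is 3 − 1 = 2 and tw(G) ≤ 2. On the other hand G contains the 3-clique {1, 4, 8}. A clique must lie in a single bag of any decomposition, so no decomposition can have width below 2. Therefore the treewidth is 2.

2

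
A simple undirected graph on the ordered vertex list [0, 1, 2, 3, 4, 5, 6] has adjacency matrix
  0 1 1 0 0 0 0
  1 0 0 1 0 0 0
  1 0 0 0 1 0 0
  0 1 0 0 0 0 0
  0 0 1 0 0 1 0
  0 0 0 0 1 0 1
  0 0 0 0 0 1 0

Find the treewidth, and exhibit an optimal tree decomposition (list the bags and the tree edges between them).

Treewidth 1.
Bags: B1 = {5, 6}  B2 = {4, 5}  B3 = {2, 4}  B4 = {0, 2}  B5 = {0, 1}  B6 = {1, 3}
Tree: B1–B2, B2–B3, B3–B4, B4–B5, B5–B6

Every bag has size at most 2, so the width is 2 − 1 = 1 and tw(G) ≤ 1. Since G has at least one edge (e.g. 6–5), it is not an edgeless graph, so tw(G) ≥ 1. Hence tw(G) = 1 exactly.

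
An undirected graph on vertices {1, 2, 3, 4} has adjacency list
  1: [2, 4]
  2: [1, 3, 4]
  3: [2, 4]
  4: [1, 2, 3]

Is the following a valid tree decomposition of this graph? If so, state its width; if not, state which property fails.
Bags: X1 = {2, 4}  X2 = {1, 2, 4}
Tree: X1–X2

A tree decomposition must satisfy three properties: every vertex lies in some bag; for every edge, both endpoints lie together in some bag; and for every vertex, the bags containing it form a connected subtree. Here vertex 3 appears in no bag, so the decomposition is invalid.

No — vertex 3 appears in no bag.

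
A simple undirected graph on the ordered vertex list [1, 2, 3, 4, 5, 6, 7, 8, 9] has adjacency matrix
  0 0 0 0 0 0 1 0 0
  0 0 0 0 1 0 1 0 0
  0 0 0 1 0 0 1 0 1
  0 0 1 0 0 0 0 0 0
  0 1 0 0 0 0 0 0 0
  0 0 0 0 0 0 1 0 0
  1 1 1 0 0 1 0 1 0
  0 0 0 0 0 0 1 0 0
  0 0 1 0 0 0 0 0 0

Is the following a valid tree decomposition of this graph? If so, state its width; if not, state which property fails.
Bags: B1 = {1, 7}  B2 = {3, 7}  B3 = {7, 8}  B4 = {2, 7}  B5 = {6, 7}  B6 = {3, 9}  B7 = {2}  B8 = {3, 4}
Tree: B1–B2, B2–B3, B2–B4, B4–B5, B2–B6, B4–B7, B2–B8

No — vertex 5 appears in no bag.

A tree decomposition must satisfy three properties: every vertex lies in some bag; for every edge, both endpoints lie together in some bag; and for every vertex, the bags containing it form a connected subtree. Here vertex 5 appears in no bag, so the decomposition is invalid.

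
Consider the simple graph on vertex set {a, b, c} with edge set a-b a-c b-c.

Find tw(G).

2

A width-2 tree decomposition is:
Bags: B1 = {a, b, c}
Tree: (single bag)
With just one bag of size 3, the width is 3 − 1 = 2, so tw(G) ≤ 2. For the lower bound, the 3 vertices {a, b, c} are pairwise adjacent, and any tree decomposition puts a clique entirely inside one bag — forcing width ≥ 2. Hence tw(G) = 2 exactly.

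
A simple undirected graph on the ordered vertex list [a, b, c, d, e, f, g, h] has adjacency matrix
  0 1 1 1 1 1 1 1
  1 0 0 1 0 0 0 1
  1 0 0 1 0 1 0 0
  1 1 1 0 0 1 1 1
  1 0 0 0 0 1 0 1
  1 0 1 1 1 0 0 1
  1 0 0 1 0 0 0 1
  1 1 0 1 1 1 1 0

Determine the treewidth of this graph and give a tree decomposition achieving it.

Treewidth 3.
One such decomposition:
Bags: B1 = {a, d, f, h}  B2 = {a, e, f, h}  B3 = {a, d, g, h}  B4 = {a, c, d, f}  B5 = {a, b, d, h}
Tree: B1–B2, B1–B3, B1–B4, B3–B5

Each bag holds 4 vertices, so the decomposition has width 3, which upper-bounds the treewidth. For the lower bound, the 4 vertices {a, d, g, h} are pairwise adjacent, and any tree decomposition puts a clique entirely inside one bag — forcing width ≥ 3. Therefore the treewidth is 3.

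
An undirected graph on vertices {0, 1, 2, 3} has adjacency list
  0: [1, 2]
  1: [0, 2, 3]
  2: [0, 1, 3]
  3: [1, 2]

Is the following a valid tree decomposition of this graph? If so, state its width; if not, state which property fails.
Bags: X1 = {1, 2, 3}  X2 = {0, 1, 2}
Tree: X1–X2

Yes; width 2.

Every vertex of G appears in some bag (union = {0, 1, 2, 3}); every edge is covered by a bag; and for each vertex v the set of bags containing v is connected in the bag tree. The decomposition is therefore valid. The largest bag has 3 vertices, so the width is 2.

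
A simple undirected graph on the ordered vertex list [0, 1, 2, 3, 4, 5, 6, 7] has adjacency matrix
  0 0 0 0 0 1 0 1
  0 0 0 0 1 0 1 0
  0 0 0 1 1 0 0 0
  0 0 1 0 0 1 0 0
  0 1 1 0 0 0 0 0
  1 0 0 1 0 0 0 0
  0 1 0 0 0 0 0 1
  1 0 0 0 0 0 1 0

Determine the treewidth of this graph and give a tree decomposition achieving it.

Treewidth 2.
One optimal decomposition is:
Bags: B1 = {1, 4, 6}  B2 = {4, 6, 7}  B3 = {0, 4, 7}  B4 = {0, 4, 5}  B5 = {3, 4, 5}  B6 = {2, 3, 4}
Tree: B1–B2, B2–B3, B3–B4, B4–B5, B5–B6

The largest bag has 3 vertices, giving width 2; this decomposition certifies tw(G) ≤ 2. Since 4–1–6–7–0–5–3–2–4 is a cycle in G, G is not acyclic. Forests are exactly the graphs of treewidth ≤ 1, so tw(G) ≥ 2. Combining the bounds, tw(G) = 2.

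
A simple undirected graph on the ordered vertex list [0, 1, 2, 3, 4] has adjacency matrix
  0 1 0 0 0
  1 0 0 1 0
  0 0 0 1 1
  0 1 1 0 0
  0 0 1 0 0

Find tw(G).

1

A width-1 tree decomposition is:
Bags: B1 = {2, 4}  B2 = {2, 3}  B3 = {1, 3}  B4 = {0, 1}
Tree: B1–B2, B2–B3, B3–B4
Each bag holds 2 vertices, so the decomposition has width 1, which upper-bounds the treewidth. G has an edge, so its treewidth is at least 1. The upper and lower bounds meet at 1, so that is the treewidth.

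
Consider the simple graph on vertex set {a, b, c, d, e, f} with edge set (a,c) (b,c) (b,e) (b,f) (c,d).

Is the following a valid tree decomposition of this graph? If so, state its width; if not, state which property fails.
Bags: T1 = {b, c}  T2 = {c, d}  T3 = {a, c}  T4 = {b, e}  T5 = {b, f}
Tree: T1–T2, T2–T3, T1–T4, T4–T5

Yes; width 1.

Checking the three conditions: (i) the bags cover all of {a, b, c, d, e, f}; (ii) for each edge, some bag contains both endpoints; (iii) the bags containing any fixed vertex form a subtree. All hold, so the decomposition is valid with width 2 − 1 = 1.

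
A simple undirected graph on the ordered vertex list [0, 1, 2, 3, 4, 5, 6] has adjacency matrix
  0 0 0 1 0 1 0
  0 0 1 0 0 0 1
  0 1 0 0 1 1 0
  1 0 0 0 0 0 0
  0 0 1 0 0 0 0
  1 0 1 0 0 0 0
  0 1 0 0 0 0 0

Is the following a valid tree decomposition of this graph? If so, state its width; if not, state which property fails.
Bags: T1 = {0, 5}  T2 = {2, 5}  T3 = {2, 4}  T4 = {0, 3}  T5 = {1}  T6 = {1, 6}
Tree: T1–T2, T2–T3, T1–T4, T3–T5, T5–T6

No — edge (2,1) lies in no bag.

A tree decomposition must satisfy three properties: every vertex lies in some bag; for every edge, both endpoints lie together in some bag; and for every vertex, the bags containing it form a connected subtree. Here edge (2,1) lies in no bag, so the decomposition is invalid.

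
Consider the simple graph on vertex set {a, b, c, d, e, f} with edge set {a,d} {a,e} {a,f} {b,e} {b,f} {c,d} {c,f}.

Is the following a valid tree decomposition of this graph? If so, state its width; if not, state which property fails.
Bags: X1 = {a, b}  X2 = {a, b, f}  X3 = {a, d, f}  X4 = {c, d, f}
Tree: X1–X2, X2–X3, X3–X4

No — vertex e appears in no bag.

A tree decomposition must satisfy three properties: every vertex lies in some bag; for every edge, both endpoints lie together in some bag; and for every vertex, the bags containing it form a connected subtree. Here vertex e appears in no bag, so the decomposition is invalid.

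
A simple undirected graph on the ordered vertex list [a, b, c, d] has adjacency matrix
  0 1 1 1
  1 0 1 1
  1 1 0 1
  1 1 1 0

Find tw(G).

3

A width-3 tree decomposition is:
Bags: B1 = {a, b, c, d}
Tree: (single bag)
With just one bag of size 4, the width is 4 − 1 = 3, so tw(G) ≤ 3. For the lower bound, the 4 vertices {a, b, c, d} are pairwise adjacent, and any tree decomposition puts a clique entirely inside one bag — forcing width ≥ 3. The upper and lower bounds meet at 3, so that is the treewidth.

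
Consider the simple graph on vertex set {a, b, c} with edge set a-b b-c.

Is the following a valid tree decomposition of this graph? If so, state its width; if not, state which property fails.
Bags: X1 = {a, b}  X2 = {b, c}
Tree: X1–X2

Vertex coverage: the bags together contain {a, b, c}, the full vertex set. Edge coverage: each edge of G has both endpoints in at least one bag. Running intersection: for every vertex, the bags containing it form a connected subtree. All three properties hold, so this is a valid tree decomposition of width max|bag| − 1 = 1, and hence tw(G) ≤ 1.

Yes; width 1.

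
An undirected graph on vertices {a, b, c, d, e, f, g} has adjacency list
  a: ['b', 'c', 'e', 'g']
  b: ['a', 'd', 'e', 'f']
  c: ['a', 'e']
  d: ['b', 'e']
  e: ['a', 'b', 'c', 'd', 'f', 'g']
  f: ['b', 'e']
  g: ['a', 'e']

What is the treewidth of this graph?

2

A width-2 tree decomposition is:
Bags: B1 = {a, c, e}  B2 = {a, b, e}  B3 = {a, e, g}  B4 = {b, d, e}  B5 = {b, e, f}
Tree: B1–B2, B2–B3, B2–B4, B4–B5
Each bag holds 3 vertices, so the decomposition has width 2, which upper-bounds the treewidth. On the other hand G contains the 3-clique {a, e, g}. A clique must lie in a single bag of any decomposition, so no decomposition can have width below 2. The upper and lower bounds meet at 2, so that is the treewidth.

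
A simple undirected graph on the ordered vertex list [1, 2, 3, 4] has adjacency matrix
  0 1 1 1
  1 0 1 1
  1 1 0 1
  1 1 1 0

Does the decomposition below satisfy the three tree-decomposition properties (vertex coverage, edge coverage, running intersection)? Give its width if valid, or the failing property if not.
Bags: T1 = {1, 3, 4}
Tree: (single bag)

No — vertex 2 appears in no bag.

A tree decomposition must satisfy three properties: every vertex lies in some bag; for every edge, both endpoints lie together in some bag; and for every vertex, the bags containing it form a connected subtree. Here vertex 2 appears in no bag, so the decomposition is invalid.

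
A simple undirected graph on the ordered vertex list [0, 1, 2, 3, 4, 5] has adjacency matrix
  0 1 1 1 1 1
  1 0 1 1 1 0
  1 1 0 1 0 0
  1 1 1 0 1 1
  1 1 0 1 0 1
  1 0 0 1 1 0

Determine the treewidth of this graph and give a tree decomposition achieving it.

Treewidth 3.
Bags: B1 = {0, 1, 3, 4}  B2 = {0, 1, 2, 3}  B3 = {0, 3, 4, 5}
Tree: B1–B2, B1–B3

The largest bag has 4 vertices, giving width 3; this decomposition certifies tw(G) ≤ 3. For the lower bound, the 4 vertices {0, 1, 2, 3} are pairwise adjacent, and any tree decomposition puts a clique entirely inside one bag — forcing width ≥ 3. Combining the bounds, tw(G) = 3.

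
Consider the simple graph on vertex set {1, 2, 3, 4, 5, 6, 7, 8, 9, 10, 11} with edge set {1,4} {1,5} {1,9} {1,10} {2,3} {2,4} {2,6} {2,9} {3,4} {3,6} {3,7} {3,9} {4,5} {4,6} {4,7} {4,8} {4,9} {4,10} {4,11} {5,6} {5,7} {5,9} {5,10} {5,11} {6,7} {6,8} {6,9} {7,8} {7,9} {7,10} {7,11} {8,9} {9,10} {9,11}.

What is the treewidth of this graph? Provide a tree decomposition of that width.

Every bag has size at most 5, so the width is 5 − 1 = 4 and tw(G) ≤ 4. Conversely, {1, 4, 5, 9, 10} is a clique of size 5, and the vertices of any clique must share a bag in every tree decomposition; so some bag has ≥ 5 vertices and tw(G) ≥ 4. The upper and lower bounds meet at 4, so that is the treewidth.

Treewidth 4.
Bags: B1 = {4, 6, 7, 8, 9}  B2 = {3, 4, 6, 7, 9}  B3 = {2, 3, 4, 6, 9}  B4 = {4, 5, 6, 7, 9}  B5 = {4, 5, 7, 9, 11}  B6 = {4, 5, 7, 9, 10}  B7 = {1, 4, 5, 9, 10}
Tree: B1–B2, B2–B3, B1–B4, B4–B5, B4–B6, B6–B7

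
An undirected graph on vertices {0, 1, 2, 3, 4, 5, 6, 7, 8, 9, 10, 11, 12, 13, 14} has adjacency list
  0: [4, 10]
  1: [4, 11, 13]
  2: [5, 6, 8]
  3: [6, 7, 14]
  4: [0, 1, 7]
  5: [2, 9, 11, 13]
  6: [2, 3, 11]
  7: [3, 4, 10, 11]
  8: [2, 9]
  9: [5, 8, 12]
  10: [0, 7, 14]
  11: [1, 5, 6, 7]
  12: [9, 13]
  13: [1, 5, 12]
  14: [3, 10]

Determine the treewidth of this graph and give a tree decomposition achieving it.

The largest bag has 4 vertices, giving width 3; this decomposition certifies tw(G) ≤ 3. For the lower bound: the 4 vertex sets {8,9,12}, {13}, {5}, {1,2,6,11} are disjoint, each induces a connected subgraph, and every pair is joined by at least one edge of G. Contracting each set to a single vertex therefore yields K_{4} as a minor, and since treewidth is minor-monotone, tw(G) ≥ tw(K_{4}) = 3. The upper and lower bounds meet at 3, so that is the treewidth.

Treewidth 3.
One optimal decomposition is:
Bags: B1 = {8, 9, 12, 13}  B2 = {5, 8, 9, 13}  B3 = {2, 5, 8, 13}  B4 = {1, 2, 5, 13}  B5 = {1, 2, 5, 11}  B6 = {1, 2, 6, 11}  B7 = {1, 4, 6, 11}  B8 = {4, 6, 7, 11}  B9 = {3, 4, 6, 7}  B10 = {0, 3, 4, 7}  B11 = {0, 3, 7, 10}  B12 = {0, 3, 10, 14}
Tree: B1–B2, B2–B3, B3–B4, B4–B5, B5–B6, B6–B7, B7–B8, B8–B9, B9–B10, B10–B11, B11–B12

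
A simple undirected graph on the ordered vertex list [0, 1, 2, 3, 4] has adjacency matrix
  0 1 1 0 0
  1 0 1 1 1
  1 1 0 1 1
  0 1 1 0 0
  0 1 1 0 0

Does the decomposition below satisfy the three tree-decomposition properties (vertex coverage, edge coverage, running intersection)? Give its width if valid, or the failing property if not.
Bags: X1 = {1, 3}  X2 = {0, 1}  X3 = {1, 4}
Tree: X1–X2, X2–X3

A tree decomposition must satisfy three properties: every vertex lies in some bag; for every edge, both endpoints lie together in some bag; and for every vertex, the bags containing it form a connected subtree. Here vertex 2 appears in no bag, so the decomposition is invalid.

No — vertex 2 appears in no bag.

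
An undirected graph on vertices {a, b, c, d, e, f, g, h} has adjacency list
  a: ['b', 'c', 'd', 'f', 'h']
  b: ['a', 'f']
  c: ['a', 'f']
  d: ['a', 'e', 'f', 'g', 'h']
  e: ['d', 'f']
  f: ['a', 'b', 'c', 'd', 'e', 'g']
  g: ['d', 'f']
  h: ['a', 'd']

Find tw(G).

2

A width-2 tree decomposition is:
Bags: B1 = {d, f, g}  B2 = {a, d, f}  B3 = {a, c, f}  B4 = {a, b, f}  B5 = {d, e, f}  B6 = {a, d, h}
Tree: B1–B2, B2–B3, B3–B4, B2–B5, B2–B6
The largest bag has 3 vertices, giving width 2; this decomposition certifies tw(G) ≤ 2. For the lower bound, the 3 vertices {a, d, h} are pairwise adjacent, and any tree decomposition puts a clique entirely inside one bag — forcing width ≥ 2. Therefore the treewidth is 2.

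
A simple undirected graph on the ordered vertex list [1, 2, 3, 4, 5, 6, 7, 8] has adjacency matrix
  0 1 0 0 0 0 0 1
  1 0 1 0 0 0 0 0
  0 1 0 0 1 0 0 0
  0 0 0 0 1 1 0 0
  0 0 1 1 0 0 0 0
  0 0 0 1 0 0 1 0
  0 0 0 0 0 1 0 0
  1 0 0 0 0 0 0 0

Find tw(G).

A width-1 tree decomposition is:
Bags: B1 = {1, 8}  B2 = {1, 2}  B3 = {2, 3}  B4 = {3, 5}  B5 = {4, 5}  B6 = {4, 6}  B7 = {6, 7}
Tree: B1–B2, B2–B3, B3–B4, B4–B5, B5–B6, B6–B7
Every bag has size at most 2, so the width is 2 − 1 = 1 and tw(G) ≤ 1. G has an edge, so its treewidth is at least 1. Therefore the treewidth is 1.

1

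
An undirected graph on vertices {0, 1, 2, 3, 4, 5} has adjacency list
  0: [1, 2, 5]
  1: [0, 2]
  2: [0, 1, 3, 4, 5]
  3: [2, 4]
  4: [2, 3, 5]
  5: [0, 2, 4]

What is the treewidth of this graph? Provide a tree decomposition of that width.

Treewidth 2.
One such decomposition:
Bags: B1 = {2, 4, 5}  B2 = {0, 2, 5}  B3 = {0, 1, 2}  B4 = {2, 3, 4}
Tree: B1–B2, B2–B3, B1–B4

The largest bag has 3 vertices, giving width 2; this decomposition certifies tw(G) ≤ 2. Conversely, {0, 1, 2} is a clique of size 3, and the vertices of any clique must share a bag in every tree decomposition; so some bag has ≥ 3 vertices and tw(G) ≥ 2. The upper and lower bounds meet at 2, so that is the treewidth.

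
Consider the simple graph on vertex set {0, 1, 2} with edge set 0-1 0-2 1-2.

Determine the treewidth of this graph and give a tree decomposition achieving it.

Treewidth 2.
One such decomposition:
Bags: B1 = {0, 1, 2}
Tree: (single bag)

A single bag containing all 3 vertices is trivially a valid decomposition of width 2. Conversely, {0, 1, 2} is a clique of size 3, and the vertices of any clique must share a bag in every tree decomposition; so some bag has ≥ 3 vertices and tw(G) ≥ 2. Therefore the treewidth is 2.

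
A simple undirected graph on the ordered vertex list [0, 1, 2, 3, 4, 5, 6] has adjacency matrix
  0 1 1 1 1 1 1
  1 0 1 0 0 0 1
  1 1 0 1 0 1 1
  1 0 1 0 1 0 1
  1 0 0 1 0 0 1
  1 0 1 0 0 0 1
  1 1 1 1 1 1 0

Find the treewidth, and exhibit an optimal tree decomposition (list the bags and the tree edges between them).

Treewidth 3.
One optimal decomposition is:
Bags: B1 = {0, 1, 2, 6}  B2 = {0, 2, 3, 6}  B3 = {0, 2, 5, 6}  B4 = {0, 3, 4, 6}
Tree: B1–B2, B2–B3, B2–B4

Every bag has size at most 4, so the width is 4 − 1 = 3 and tw(G) ≤ 3. For the lower bound, the 4 vertices {0, 1, 2, 6} are pairwise adjacent, and any tree decomposition puts a clique entirely inside one bag — forcing width ≥ 3. Combining the bounds, tw(G) = 3.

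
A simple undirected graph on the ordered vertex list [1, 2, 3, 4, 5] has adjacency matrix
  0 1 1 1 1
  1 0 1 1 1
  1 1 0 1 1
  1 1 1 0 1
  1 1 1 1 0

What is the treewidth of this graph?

4

A width-4 tree decomposition is:
Bags: B1 = {1, 2, 3, 4, 5}
Tree: (single bag)
With just one bag of size 5, the width is 5 − 1 = 4, so tw(G) ≤ 4. For the lower bound, the 5 vertices {1, 2, 3, 4, 5} are pairwise adjacent, and any tree decomposition puts a clique entirely inside one bag — forcing width ≥ 4. Combining the bounds, tw(G) = 4.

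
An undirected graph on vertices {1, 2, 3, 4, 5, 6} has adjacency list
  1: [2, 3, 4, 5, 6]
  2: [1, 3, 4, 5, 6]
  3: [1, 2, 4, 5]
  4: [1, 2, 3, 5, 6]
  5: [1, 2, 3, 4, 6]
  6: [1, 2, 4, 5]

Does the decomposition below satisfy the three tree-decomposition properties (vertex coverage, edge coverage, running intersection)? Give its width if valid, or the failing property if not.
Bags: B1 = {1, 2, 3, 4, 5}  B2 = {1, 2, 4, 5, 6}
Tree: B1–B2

Yes; width 4.

Checking the three conditions: (i) the bags cover all of {1, 2, 3, 4, 5, 6}; (ii) for each edge, some bag contains both endpoints; (iii) the bags containing any fixed vertex form a subtree. All hold, so the decomposition is valid with width 5 − 1 = 4.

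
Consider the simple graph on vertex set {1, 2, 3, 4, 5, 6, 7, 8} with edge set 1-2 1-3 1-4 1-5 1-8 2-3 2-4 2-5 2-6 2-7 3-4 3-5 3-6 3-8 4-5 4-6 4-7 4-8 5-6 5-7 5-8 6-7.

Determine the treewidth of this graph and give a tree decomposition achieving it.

Treewidth 4.
One optimal decomposition is:
Bags: B1 = {2, 3, 4, 5, 6}  B2 = {1, 2, 3, 4, 5}  B3 = {2, 4, 5, 6, 7}  B4 = {1, 3, 4, 5, 8}
Tree: B1–B2, B1–B3, B2–B4

The largest bag has 5 vertices, giving width 4; this decomposition certifies tw(G) ≤ 4. Conversely, {1, 3, 4, 5, 8} is a clique of size 5, and the vertices of any clique must share a bag in every tree decomposition; so some bag has ≥ 5 vertices and tw(G) ≥ 4. Combining the bounds, tw(G) = 4.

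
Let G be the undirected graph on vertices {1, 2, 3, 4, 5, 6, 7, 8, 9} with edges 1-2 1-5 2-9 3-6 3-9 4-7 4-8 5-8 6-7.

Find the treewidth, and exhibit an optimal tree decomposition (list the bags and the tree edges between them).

Treewidth 2.
One such decomposition:
Bags: B1 = {1, 2, 5}  B2 = {2, 5, 9}  B3 = {3, 5, 9}  B4 = {3, 5, 6}  B5 = {5, 6, 7}  B6 = {4, 5, 7}  B7 = {4, 5, 8}
Tree: B1–B2, B2–B3, B3–B4, B4–B5, B5–B6, B6–B7

Every bag has size at most 3, so the width is 3 − 1 = 2 and tw(G) ≤ 2. Since 5–1–2–9–3–6–7–4–8–5 is a cycle in G, G is not acyclic. Forests are exactly the graphs of treewidth ≤ 1, so tw(G) ≥ 2. The upper and lower bounds meet at 2, so that is the treewidth.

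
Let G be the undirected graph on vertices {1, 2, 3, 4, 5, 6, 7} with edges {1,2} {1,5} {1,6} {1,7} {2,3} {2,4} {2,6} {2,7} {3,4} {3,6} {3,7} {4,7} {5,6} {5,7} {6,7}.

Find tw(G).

3

A width-3 tree decomposition is:
Bags: B1 = {1, 2, 6, 7}  B2 = {2, 3, 6, 7}  B3 = {1, 5, 6, 7}  B4 = {2, 3, 4, 7}
Tree: B1–B2, B1–B3, B2–B4
The largest bag has 4 vertices, giving width 3; this decomposition certifies tw(G) ≤ 3. For the lower bound, the 4 vertices {1, 2, 6, 7} are pairwise adjacent, and any tree decomposition puts a clique entirely inside one bag — forcing width ≥ 3. Hence tw(G) = 3 exactly.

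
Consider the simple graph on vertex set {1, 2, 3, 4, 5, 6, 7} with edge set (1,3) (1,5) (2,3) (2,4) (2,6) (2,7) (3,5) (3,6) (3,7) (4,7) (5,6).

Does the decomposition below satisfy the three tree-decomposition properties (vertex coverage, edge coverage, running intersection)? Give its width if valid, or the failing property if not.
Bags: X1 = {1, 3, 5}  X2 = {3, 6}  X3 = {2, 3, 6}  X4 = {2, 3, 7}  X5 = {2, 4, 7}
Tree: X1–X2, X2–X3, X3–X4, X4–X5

No — edge (5,6) lies in no bag.

A tree decomposition must satisfy three properties: every vertex lies in some bag; for every edge, both endpoints lie together in some bag; and for every vertex, the bags containing it form a connected subtree. Here edge (5,6) lies in no bag, so the decomposition is invalid.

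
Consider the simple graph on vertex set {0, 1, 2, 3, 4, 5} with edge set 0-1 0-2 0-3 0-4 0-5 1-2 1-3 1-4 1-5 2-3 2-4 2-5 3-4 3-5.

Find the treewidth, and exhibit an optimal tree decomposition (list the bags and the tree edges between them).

Treewidth 4.
Bags: B1 = {0, 1, 2, 3, 4}  B2 = {0, 1, 2, 3, 5}
Tree: B1–B2

Every bag has size at most 5, so the width is 5 − 1 = 4 and tw(G) ≤ 4. On the other hand G contains the 5-clique {0, 1, 2, 3, 4}. A clique must lie in a single bag of any decomposition, so no decomposition can have width below 4. Combining the bounds, tw(G) = 4.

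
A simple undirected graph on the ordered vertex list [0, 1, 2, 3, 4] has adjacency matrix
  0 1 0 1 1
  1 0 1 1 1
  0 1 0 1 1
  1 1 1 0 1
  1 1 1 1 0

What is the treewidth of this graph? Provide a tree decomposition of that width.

Every bag has size at most 4, so the width is 4 − 1 = 3 and tw(G) ≤ 3. Conversely, {0, 1, 3, 4} is a clique of size 4, and the vertices of any clique must share a bag in every tree decomposition; so some bag has ≥ 4 vertices and tw(G) ≥ 3. Combining the bounds, tw(G) = 3.

Treewidth 3.
One such decomposition:
Bags: B1 = {0, 1, 3, 4}  B2 = {1, 2, 3, 4}
Tree: B1–B2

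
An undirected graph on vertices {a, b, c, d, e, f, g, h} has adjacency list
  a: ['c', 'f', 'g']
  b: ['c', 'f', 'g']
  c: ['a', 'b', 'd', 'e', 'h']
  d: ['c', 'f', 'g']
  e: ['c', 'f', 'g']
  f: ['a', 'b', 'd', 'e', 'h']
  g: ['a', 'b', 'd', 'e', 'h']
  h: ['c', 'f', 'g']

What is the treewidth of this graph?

3

A width-3 tree decomposition is:
Bags: B1 = {c, d, f, g}  B2 = {c, e, f, g}  B3 = {a, c, f, g}  B4 = {c, f, g, h}  B5 = {b, c, f, g}
Tree: B1–B2, B2–B3, B3–B4, B4–B5
Every bag has size at most 4, so the width is 4 − 1 = 3 and tw(G) ≤ 3. For the lower bound: the 4 vertex sets {d,g}, {c,e}, {f}, {a} are disjoint, each induces a connected subgraph, and every pair is joined by at least one edge of G. Contracting each set to a single vertex therefore yields K_{4} as a minor, and since treewidth is minor-monotone, tw(G) ≥ tw(K_{4}) = 3. Hence tw(G) = 3 exactly.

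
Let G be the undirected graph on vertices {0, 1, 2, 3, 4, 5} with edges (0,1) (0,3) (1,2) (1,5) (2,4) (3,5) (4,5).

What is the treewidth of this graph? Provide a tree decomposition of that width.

Every bag has size at most 3, so the width is 3 − 1 = 2 and tw(G) ≤ 2. The edges 0–3–5–1–0 form a cycle, so G is not a tree and its treewidth is at least 2. Therefore the treewidth is 2.

Treewidth 2.
One such decomposition:
Bags: B1 = {0, 1, 3}  B2 = {1, 3, 5}  B3 = {1, 2, 5}  B4 = {2, 4, 5}
Tree: B1–B2, B2–B3, B3–B4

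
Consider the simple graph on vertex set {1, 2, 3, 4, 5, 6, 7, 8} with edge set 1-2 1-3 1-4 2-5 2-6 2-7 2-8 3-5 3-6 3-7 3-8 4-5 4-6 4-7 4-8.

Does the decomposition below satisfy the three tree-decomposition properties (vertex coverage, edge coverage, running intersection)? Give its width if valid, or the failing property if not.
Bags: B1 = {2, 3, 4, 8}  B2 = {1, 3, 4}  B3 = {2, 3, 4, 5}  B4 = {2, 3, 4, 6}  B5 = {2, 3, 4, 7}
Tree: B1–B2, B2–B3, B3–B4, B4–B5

A tree decomposition must satisfy three properties: every vertex lies in some bag; for every edge, both endpoints lie together in some bag; and for every vertex, the bags containing it form a connected subtree. Here edge (2,1) lies in no bag, so the decomposition is invalid.

No — edge (2,1) lies in no bag.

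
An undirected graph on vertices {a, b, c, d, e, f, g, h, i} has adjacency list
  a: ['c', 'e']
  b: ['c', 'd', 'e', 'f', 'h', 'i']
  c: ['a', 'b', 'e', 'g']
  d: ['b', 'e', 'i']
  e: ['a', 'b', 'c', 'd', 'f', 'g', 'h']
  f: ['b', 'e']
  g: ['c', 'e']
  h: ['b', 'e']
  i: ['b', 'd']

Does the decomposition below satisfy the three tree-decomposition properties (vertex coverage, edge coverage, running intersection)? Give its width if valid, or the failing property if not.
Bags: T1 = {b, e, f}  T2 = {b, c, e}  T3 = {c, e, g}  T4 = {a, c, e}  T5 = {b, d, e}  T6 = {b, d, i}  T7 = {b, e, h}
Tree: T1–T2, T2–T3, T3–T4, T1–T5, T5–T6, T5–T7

Every vertex of G appears in some bag (union = {a, b, c, d, e, f, g, h, i}); every edge is covered by a bag; and for each vertex v the set of bags containing v is connected in the bag tree. The decomposition is therefore valid. The largest bag has 3 vertices, so the width is 2.

Yes; width 2.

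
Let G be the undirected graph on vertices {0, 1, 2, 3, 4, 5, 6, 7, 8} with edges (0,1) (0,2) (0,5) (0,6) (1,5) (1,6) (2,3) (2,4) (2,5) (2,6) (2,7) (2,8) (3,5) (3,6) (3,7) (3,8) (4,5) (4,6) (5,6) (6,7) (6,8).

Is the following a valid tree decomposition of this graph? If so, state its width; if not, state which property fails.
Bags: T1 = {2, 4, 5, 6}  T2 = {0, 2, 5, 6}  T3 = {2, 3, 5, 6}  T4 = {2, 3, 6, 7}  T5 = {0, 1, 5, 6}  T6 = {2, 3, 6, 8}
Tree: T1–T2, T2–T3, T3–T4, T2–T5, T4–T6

Every vertex of G appears in some bag (union = {0, 1, 2, 3, 4, 5, 6, 7, 8}); every edge is covered by a bag; and for each vertex v the set of bags containing v is connected in the bag tree. The decomposition is therefore valid. The largest bag has 4 vertices, so the width is 3.

Yes; width 3.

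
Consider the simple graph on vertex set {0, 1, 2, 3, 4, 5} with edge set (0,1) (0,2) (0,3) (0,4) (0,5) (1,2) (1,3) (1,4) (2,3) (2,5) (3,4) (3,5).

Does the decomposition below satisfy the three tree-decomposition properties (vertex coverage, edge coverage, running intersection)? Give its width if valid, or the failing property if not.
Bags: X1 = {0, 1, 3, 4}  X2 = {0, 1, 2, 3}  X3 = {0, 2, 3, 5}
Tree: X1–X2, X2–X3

Yes; width 3.

Checking the three conditions: (i) the bags cover all of {0, 1, 2, 3, 4, 5}; (ii) for each edge, some bag contains both endpoints; (iii) the bags containing any fixed vertex form a subtree. All hold, so the decomposition is valid with width 4 − 1 = 3.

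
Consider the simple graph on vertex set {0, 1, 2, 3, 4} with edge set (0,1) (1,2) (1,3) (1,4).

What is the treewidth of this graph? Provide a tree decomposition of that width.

Treewidth 1.
One optimal decomposition is:
Bags: B1 = {0, 1}  B2 = {1, 2}  B3 = {1, 4}  B4 = {1, 3}
Tree: B1–B2, B1–B3, B1–B4

Every bag has size at most 2, so the width is 2 − 1 = 1 and tw(G) ≤ 1. Since G has at least one edge (e.g. 1–0), it is not an edgeless graph, so tw(G) ≥ 1. The upper and lower bounds meet at 1, so that is the treewidth.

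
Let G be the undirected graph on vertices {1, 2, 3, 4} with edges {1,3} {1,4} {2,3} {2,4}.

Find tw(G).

2

A width-2 tree decomposition is:
Bags: B1 = {1, 2, 3}  B2 = {1, 2, 4}
Tree: B1–B2
Every bag has size at most 3, so the width is 3 − 1 = 2 and tw(G) ≤ 2. Since 2–3–1–4–2 is a cycle in G, G is not acyclic. Forests are exactly the graphs of treewidth ≤ 1, so tw(G) ≥ 2. The upper and lower bounds meet at 2, so that is the treewidth.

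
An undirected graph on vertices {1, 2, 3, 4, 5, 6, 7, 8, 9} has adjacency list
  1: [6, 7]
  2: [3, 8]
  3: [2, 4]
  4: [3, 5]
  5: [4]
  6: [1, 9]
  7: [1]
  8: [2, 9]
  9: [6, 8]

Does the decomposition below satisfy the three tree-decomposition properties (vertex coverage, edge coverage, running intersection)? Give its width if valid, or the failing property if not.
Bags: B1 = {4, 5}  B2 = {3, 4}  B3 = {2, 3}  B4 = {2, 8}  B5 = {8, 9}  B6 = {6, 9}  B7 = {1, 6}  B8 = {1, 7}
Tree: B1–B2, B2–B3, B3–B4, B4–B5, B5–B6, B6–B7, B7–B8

Yes; width 1.

Checking the three conditions: (i) the bags cover all of {1, 2, 3, 4, 5, 6, 7, 8, 9}; (ii) for each edge, some bag contains both endpoints; (iii) the bags containing any fixed vertex form a subtree. All hold, so the decomposition is valid with width 2 − 1 = 1.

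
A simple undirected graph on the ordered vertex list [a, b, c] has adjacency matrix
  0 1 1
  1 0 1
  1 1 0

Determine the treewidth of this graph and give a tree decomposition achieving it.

With just one bag of size 3, the width is 3 − 1 = 2, so tw(G) ≤ 2. On the other hand G contains the 3-clique {a, b, c}. A clique must lie in a single bag of any decomposition, so no decomposition can have width below 2. Hence tw(G) = 2 exactly.

Treewidth 2.
One such decomposition:
Bags: B1 = {a, b, c}
Tree: (single bag)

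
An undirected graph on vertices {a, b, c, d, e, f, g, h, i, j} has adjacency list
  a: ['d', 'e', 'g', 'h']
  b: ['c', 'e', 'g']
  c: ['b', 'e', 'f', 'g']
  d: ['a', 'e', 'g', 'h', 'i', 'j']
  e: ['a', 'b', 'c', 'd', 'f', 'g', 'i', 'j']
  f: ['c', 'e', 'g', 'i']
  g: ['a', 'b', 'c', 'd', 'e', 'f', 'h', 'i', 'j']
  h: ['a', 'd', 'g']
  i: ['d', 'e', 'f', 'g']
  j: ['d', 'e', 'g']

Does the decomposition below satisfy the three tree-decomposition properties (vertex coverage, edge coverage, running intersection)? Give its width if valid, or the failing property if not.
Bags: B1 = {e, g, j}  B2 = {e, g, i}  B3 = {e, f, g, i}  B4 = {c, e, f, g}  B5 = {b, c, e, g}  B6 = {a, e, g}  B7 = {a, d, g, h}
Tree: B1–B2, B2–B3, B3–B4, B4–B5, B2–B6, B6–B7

A tree decomposition must satisfy three properties: every vertex lies in some bag; for every edge, both endpoints lie together in some bag; and for every vertex, the bags containing it form a connected subtree. Here edge (d,e) lies in no bag, so the decomposition is invalid.

No — edge (d,e) lies in no bag.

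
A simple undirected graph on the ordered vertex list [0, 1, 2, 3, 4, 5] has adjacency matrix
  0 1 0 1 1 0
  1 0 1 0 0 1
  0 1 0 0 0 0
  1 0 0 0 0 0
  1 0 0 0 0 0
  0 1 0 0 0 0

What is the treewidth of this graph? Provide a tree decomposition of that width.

The largest bag has 2 vertices, giving width 1; this decomposition certifies tw(G) ≤ 1. Since G has at least one edge (e.g. 0–3), it is not an edgeless graph, so tw(G) ≥ 1. Therefore the treewidth is 1.

Treewidth 1.
One such decomposition:
Bags: B1 = {0, 3}  B2 = {0, 4}  B3 = {0, 1}  B4 = {1, 5}  B5 = {1, 2}
Tree: B1–B2, B1–B3, B3–B4, B3–B5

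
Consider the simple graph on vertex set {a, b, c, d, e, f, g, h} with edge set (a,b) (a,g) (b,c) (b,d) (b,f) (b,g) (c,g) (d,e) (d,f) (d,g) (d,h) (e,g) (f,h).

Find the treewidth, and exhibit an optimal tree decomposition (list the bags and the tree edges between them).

Treewidth 2.
One optimal decomposition is:
Bags: B1 = {b, d, g}  B2 = {a, b, g}  B3 = {b, d, f}  B4 = {b, c, g}  B5 = {d, e, g}  B6 = {d, f, h}
Tree: B1–B2, B1–B3, B2–B4, B1–B5, B3–B6

Every bag has size at most 3, so the width is 3 − 1 = 2 and tw(G) ≤ 2. For the lower bound, the 3 vertices {d, e, g} are pairwise adjacent, and any tree decomposition puts a clique entirely inside one bag — forcing width ≥ 2. Therefore the treewidth is 2.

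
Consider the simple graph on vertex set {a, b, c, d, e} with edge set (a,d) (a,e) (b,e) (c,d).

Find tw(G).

1

A width-1 tree decomposition is:
Bags: B1 = {c, d}  B2 = {a, d}  B3 = {a, e}  B4 = {b, e}
Tree: B1–B2, B2–B3, B3–B4
Each bag holds 2 vertices, so the decomposition has width 1, which upper-bounds the treewidth. Since G has at least one edge (e.g. c–d), it is not an edgeless graph, so tw(G) ≥ 1. Therefore the treewidth is 1.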